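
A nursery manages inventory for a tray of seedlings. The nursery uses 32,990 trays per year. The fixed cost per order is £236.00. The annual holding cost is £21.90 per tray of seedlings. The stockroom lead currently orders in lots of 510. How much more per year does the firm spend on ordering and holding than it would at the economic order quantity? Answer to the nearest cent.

Extra cost ≈ £2,383.98 per year

EOQ = √(2DS/H) = √(2 × 32,990 × 236 / 21.9) ≈ 843.22.
Cost at Q* = (D/Q*)S + (Q*/2)H = √(2DSH) ≈ £18,466.48.
Cost at Q = 510: (32,990/510)×236 + (510/2)×21.9 = £15,265.96 + £5,584.50 = £20,850.46.
Excess = £20,850.46 − £18,466.48 = £2,383.98.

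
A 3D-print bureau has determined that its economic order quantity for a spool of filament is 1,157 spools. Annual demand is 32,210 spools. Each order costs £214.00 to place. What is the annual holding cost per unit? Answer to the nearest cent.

H ≈ £10.30

The basic EOQ model gives Q* = √(2DS/H); rearrange for the unknown.
From Q* = √(2DS/H): H = 2DS / Q*² = 2 × 32,210 × 214 / 1,157² = 10.2984.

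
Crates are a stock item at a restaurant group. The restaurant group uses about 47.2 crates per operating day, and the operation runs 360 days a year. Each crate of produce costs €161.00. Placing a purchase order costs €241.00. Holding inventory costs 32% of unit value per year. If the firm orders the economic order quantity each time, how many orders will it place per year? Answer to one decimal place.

Annual demand D = 47.2 × 360 = 16,992.
Holding cost H = 0.32 × €161.00 = €51.5200 per unit per year.
EOQ = √(2DS/H) = √(2 × 16,992 × 241 / 51.52) ≈ 398.71.
Orders per year = D / Q* = 16,992 / 398.71 ≈ 42.617.

N ≈ 42.6 orders per year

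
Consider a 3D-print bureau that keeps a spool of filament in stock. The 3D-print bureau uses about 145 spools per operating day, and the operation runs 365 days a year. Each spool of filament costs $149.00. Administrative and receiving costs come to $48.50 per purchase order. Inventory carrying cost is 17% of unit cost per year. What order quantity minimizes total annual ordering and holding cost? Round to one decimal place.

Annual demand D = 145 × 365 = 52,925.
Holding cost H = 0.17 × $149.00 = $25.3300 per unit per year.
EOQ = √(2DS / H) = √(2 × 52,925 × 48.5 / 25.33).
= √(5,133,725 / 25.33) = √202,673.7071 ≈ 450.193.

Q* ≈ 450.2 spools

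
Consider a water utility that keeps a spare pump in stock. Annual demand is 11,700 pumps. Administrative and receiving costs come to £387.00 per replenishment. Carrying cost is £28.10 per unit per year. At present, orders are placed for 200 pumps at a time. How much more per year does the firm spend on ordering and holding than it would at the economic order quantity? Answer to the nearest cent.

Extra cost ≈ £9,497.45 per year

EOQ = √(2DS/H) = √(2 × 11,700 × 387 / 28.1) ≈ 567.69.
Cost at Q* = (D/Q*)S + (Q*/2)H = √(2DSH) ≈ £15,952.05.
Cost at Q = 200: (11,700/200)×387 + (200/2)×28.1 = £22,639.50 + £2,810.00 = £25,449.50.
Excess = £25,449.50 − £15,952.05 = £9,497.45.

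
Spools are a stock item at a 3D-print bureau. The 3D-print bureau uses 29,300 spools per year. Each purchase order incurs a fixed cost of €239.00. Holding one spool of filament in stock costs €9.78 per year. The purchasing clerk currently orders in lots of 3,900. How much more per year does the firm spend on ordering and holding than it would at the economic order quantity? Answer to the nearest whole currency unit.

Extra cost ≈ €9,163 per year

EOQ = √(2DS/H) = √(2 × 29,300 × 239 / 9.78) ≈ 1196.68.
Cost at Q* = (D/Q*)S + (Q*/2)H = √(2DSH) ≈ €11,703.54.
Cost at Q = 3,900: (29,300/3,900)×239 + (3,900/2)×9.78 = €1,795.56 + €19,071.00 = €20,866.56.
Excess = €20,866.56 − €11,703.54 = €9,163.03.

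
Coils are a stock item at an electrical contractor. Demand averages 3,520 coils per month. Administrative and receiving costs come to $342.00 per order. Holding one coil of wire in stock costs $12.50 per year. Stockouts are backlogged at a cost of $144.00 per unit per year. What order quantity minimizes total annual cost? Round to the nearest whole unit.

Annual demand D = 3,520 × 12 = 42,240.
With planned backorders, Q* = √(2DS/H) · √((H+B)/B).
√(2DS/H) = √(2 × 42,240 × 342 / 12.5) = 1520.320.
√((H+B)/B) = √((12.5+144)/144) = 1.0425.
Q* ≈ 1584.933.

Q* ≈ 1,585 coils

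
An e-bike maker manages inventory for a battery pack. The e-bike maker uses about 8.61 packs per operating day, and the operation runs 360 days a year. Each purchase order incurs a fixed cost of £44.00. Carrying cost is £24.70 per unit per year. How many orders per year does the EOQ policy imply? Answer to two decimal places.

Annual demand D = 8.61 × 360 = 3,099.6.
Q* = √(2DS/H) = √(2 × 3,099.6 × 44 / 24.7) ≈ 105.09.
Orders per year = D / Q* = 3,099.6 / 105.09 ≈ 29.496.

N ≈ 29.50 orders per year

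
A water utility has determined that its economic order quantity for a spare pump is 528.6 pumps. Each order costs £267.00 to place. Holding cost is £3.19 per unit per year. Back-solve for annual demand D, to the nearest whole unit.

The basic EOQ model gives Q* = √(2DS/H); rearrange for the unknown.
From Q* = √(2DS/H): D = Q*²H / (2S) = 528.6² × 3.19 / (2 × 267) = 1669.182.

D ≈ 1,669 pumps per year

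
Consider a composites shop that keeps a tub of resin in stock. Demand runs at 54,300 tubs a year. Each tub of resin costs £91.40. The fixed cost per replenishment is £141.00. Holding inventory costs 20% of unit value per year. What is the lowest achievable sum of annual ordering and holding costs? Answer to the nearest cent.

Holding cost H = 0.20 × £91.40 = £18.2800 per unit per year.
Q* = √(2DS/H) = √(2 × 54,300 × 141 / 18.28) ≈ 915.24.
At the optimum the two cost components are equal, so total cost = 2·(Q*/2)H = Q*·H.
Minimum total = √(2DSH) = √(2 × 54,300 × 141 × 18.28) ≈ 16730.640.

TC* ≈ £16,730.64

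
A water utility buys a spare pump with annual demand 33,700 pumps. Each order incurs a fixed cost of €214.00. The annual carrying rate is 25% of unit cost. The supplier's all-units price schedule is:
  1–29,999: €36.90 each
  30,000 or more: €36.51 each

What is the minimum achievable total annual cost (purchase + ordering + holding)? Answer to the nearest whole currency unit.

TC* ≈ €1,255,065

Holding cost per unit per year at price C is H = 0.25·C.
For each price level, check whether its EOQ is feasible; otherwise the best quantity at that price is the breakpoint.
EOQ at €36.90 = 1250.4 (feasible in tier 1): TC = 33,700×€36.90 + (33,700/1250.4)×214 + (1250.4/2)×0.25×€36.90 = €1,255,065.06.
EOQ at €36.51 = 1257.1 < 30000, so use break Q=30000: TC = 33,700×€36.51 + (33,700/30000.0)×214 + (30000.0/2)×0.25×€36.51 = €1,367,539.89.
Lowest total cost among the candidates is at Q = 1250.4.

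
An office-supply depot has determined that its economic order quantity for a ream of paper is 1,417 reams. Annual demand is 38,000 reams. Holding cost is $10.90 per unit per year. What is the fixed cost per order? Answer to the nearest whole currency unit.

The basic EOQ model gives Q* = √(2DS/H); rearrange for the unknown.
From Q* = √(2DS/H): S = Q*²H / (2D) = 1,417² × 10.9 / (2 × 38,000) = 287.9736.

S ≈ $288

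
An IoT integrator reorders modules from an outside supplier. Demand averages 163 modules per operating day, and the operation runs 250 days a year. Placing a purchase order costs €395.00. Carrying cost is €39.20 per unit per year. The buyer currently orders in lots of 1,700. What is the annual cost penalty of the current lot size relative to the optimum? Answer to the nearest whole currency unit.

Extra cost ≈ €7,265 per year

Annual demand D = 163 × 250 = 40,750.
EOQ = √(2DS/H) = √(2 × 40,750 × 395 / 39.2) ≈ 906.22.
Cost at Q* = (D/Q*)S + (Q*/2)H = √(2DSH) ≈ €35,523.88.
Cost at Q = 1,700: (40,750/1,700)×395 + (1,700/2)×39.2 = €9,468.38 + €33,320.00 = €42,788.38.
Excess = €42,788.38 − €35,523.88 = €7,264.50.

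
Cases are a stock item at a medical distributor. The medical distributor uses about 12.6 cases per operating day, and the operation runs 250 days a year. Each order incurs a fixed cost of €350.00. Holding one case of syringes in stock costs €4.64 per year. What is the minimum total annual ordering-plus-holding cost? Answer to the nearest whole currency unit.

Annual demand D = 12.6 × 250 = 3,150.
EOQ = √(2DS/H) = √(2 × 3,150 × 350 / 4.64) ≈ 689.36.
At the optimum the two cost components are equal, so total cost = 2·(Q*/2)H = Q*·H.
Minimum total = √(2DSH) = √(2 × 3,150 × 350 × 4.64) ≈ 3198.625.

TC* ≈ €3,199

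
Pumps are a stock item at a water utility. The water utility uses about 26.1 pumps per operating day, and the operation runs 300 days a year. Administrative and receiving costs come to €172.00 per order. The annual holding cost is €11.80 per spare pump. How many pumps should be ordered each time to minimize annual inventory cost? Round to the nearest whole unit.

Annual demand D = 26.1 × 300 = 7,830.
EOQ = √(2DS / H) = √(2 × 7,830 × 172 / 11.8).
= √(2,693,520 / 11.8) = √228,264.4068 ≈ 477.770.

Q* ≈ 478 pumps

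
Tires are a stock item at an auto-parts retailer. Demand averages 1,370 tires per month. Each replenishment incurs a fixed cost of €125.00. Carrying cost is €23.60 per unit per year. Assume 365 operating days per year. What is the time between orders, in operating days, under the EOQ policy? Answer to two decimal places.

T ≈ 9.27 days

Annual demand D = 1,370 × 12 = 16,440.
Q* = √(2DS/H) = √(2 × 16,440 × 125 / 23.6) ≈ 417.32.
Cycle time = Q*/D × 365 = 417.32 / 16,440 × 365 ≈ 9.265 days.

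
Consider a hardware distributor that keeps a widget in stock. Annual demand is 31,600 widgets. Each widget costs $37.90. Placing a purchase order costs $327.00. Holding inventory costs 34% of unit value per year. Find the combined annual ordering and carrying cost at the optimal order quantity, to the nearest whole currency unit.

Holding cost H = 0.34 × $37.90 = $12.8860 per unit per year.
Q* = √(2DS/H) = √(2 × 31,600 × 327 / 12.886) ≈ 1266.41.
At Q*, ordering cost (D/Q*)S equals holding cost (Q*/2)H, each = √(DSH/2).
Minimum total = √(2DSH) = √(2 × 31,600 × 327 × 12.886) ≈ 16318.922.

TC* ≈ $16,319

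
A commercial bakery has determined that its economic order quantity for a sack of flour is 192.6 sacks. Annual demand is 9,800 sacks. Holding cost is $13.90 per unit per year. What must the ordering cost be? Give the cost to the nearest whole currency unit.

Invert the EOQ relation Q*² = 2DS/H.
From Q* = √(2DS/H): S = Q*²H / (2D) = 192.6² × 13.9 / (2 × 9,800) = 26.3070.

S ≈ $26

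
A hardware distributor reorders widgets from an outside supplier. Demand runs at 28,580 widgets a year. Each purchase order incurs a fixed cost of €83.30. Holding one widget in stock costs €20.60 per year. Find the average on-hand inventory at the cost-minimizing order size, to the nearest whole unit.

Average inventory ≈ 240 widgets

EOQ = √(2DS/H) = √(2 × 28,580 × 83.3 / 20.6) ≈ 480.77.
Average inventory = Q*/2 ≈ 480.77 / 2 = 240.384.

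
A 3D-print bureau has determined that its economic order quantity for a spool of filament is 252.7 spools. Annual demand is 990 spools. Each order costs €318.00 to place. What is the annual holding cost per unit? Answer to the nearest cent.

H ≈ €9.86

Squaring Q* = √(2DS/H) gives Q*² = 2DS/H.
From Q* = √(2DS/H): H = 2DS / Q*² = 2 × 990 × 318 / 252.7² = 9.8601.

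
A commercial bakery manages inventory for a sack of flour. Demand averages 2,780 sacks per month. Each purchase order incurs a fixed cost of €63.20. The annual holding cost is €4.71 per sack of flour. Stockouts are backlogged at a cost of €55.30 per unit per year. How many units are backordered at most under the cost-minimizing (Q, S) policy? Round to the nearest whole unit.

S* ≈ 77 sacks

Annual demand D = 2,780 × 12 = 33,360.
With planned backorders, Q* = √(2DS/H) · √((H+B)/B).
√(2DS/H) = √(2 × 33,360 × 63.2 / 4.71) = 946.185.
√((H+B)/B) = √((4.71+55.3)/55.3) = 1.0417.
Q* ≈ 985.656.
S* = Q* · H/(H+B) = 985.656 × 4.71/60.01 ≈ 77.361.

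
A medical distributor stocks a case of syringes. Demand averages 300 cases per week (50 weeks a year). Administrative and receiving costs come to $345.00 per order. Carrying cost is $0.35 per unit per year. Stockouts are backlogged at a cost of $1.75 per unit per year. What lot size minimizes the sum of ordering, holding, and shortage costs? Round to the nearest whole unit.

Q* ≈ 5,957 cases

Annual demand D = 300 × 50 = 15,000.
With planned backorders, Q* = √(2DS/H) · √((H+B)/B).
√(2DS/H) = √(2 × 15,000 × 345 / 0.35) = 5437.962.
√((H+B)/B) = √((0.35+1.75)/1.75) = 1.0954.
Q* ≈ 5956.989.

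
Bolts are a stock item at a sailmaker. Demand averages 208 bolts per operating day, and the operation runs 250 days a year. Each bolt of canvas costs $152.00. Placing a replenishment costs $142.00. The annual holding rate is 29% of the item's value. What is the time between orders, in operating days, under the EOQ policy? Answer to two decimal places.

Annual demand D = 208 × 250 = 52,000.
Holding cost H = 0.29 × $152.00 = $44.0800 per unit per year.
The optimal lot size = √(2DS/H) = √(2 × 52,000 × 142 / 44.08) ≈ 578.82.
Cycle time = Q*/D × 250 = 578.82 / 52,000 × 250 ≈ 2.783 days.

T ≈ 2.78 days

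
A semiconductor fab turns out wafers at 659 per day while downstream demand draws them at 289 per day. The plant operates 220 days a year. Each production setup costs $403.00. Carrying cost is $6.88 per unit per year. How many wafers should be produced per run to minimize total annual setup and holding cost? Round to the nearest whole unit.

Q* ≈ 3,642 wafers

Annual demand D = 289 × 220 = 63,580.
Production build-up factor (1 − d/p) = 1 − 289/659 = 0.5615.
Q* = √(2DS / (H(1 − d/p))) = √(2 × 63,580 × 403 / (6.88 × 0.5615)).
= √(51,245,480 / 3.8628) ≈ 3642.297.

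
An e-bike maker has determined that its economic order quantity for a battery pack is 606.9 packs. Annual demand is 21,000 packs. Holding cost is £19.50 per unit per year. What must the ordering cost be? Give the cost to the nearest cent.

S ≈ £171.01

Squaring Q* = √(2DS/H) gives Q*² = 2DS/H.
From Q* = √(2DS/H): S = Q*²H / (2D) = 606.9² × 19.5 / (2 × 21,000) = 171.0092.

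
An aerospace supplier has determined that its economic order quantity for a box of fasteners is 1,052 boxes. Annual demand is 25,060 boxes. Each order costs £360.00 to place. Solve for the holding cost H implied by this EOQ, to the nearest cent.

H ≈ £16.30

Squaring Q* = √(2DS/H) gives Q*² = 2DS/H.
From Q* = √(2DS/H): H = 2DS / Q*² = 2 × 25,060 × 360 / 1,052² = 16.3035.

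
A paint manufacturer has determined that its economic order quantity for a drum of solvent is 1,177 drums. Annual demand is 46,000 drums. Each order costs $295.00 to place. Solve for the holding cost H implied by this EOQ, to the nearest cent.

The basic EOQ model gives Q* = √(2DS/H); rearrange for the unknown.
From Q* = √(2DS/H): H = 2DS / Q*² = 2 × 46,000 × 295 / 1,177² = 19.5910.

H ≈ $19.59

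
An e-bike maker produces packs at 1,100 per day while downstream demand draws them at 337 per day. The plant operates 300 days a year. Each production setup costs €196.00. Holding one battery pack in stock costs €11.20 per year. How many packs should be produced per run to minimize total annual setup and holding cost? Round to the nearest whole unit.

Q* ≈ 2,259 packs

Annual demand D = 337 × 300 = 101,100.
Production build-up factor (1 − d/p) = 1 − 337/1,100 = 0.6936.
Q* = √(2DS / (H(1 − d/p))) = √(2 × 101,100 × 196 / (11.2 × 0.6936)).
= √(39,631,200 / 7.7687) ≈ 2258.623.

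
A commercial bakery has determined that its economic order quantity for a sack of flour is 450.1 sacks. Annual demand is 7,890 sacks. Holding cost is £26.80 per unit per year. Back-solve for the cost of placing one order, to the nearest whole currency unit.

S ≈ £344

The basic EOQ model gives Q* = √(2DS/H); rearrange for the unknown.
From Q* = √(2DS/H): S = Q*²H / (2D) = 450.1² × 26.8 / (2 × 7,890) = 344.0692.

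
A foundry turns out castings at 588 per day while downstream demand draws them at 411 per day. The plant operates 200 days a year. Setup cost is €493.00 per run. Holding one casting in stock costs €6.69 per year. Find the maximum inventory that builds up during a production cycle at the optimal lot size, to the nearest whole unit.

Annual demand D = 411 × 200 = 82,200.
Production build-up factor (1 − d/p) = 1 − 411/588 = 0.3010.
Q* = √(2DS / (H(1 − d/p))) = √(2 × 82,200 × 493 / (6.69 × 0.3010)).
= √(81,049,200 / 2.0138) ≈ 6344.002.
Maximum inventory = Q*(1 − d/p) = 6344.002 × 0.3010 ≈ 1909.674.

I_max ≈ 1,910 castings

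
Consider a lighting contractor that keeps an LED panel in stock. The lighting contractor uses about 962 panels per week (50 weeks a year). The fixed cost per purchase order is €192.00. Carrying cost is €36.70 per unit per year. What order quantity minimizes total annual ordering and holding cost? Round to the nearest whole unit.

Q* ≈ 709 panels

Annual demand D = 962 × 50 = 48,100.
EOQ = √(2DS / H) = √(2 × 48,100 × 192 / 36.7).
= √(18,470,400 / 36.7) = √503,280.654 ≈ 709.423.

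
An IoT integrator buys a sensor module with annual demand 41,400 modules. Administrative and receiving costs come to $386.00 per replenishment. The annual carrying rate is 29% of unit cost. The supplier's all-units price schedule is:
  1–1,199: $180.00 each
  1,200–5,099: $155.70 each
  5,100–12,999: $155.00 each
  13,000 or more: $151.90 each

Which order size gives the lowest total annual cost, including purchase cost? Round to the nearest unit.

Q* ≈ 1,200 modules

Holding cost per unit per year at price C is H = 0.29·C.
Candidates are each tier's EOQ (if it falls in that tier) and each price-break quantity.
EOQ at $180.00 = 782.5 (feasible in tier 1): TC = 41,400×$180.00 + (41,400/782.5)×386 + (782.5/2)×0.29×$180.00 = $7,492,845.49.
EOQ at $155.70 = 841.3 < 1200, so use break Q=1200: TC = 41,400×$155.70 + (41,400/1200.0)×386 + (1200.0/2)×0.29×$155.70 = $6,486,388.80.
EOQ at $155.00 = 843.2 < 5100, so use break Q=5100: TC = 41,400×$155.00 + (41,400/5100.0)×386 + (5100.0/2)×0.29×$155.00 = $6,534,755.91.
EOQ at $151.90 = 851.8 < 13000, so use break Q=13000: TC = 41,400×$151.90 + (41,400/13000.0)×386 + (13000.0/2)×0.29×$151.90 = $6,576,220.76.
Lowest total cost is $6,486,388.80 at Q = 1200.0.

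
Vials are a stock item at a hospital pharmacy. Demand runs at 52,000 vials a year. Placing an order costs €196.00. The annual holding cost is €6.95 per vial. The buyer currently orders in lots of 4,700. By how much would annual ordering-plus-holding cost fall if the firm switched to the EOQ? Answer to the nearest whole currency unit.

Extra cost ≈ €6,599 per year

EOQ = √(2DS/H) = √(2 × 52,000 × 196 / 6.95) ≈ 1712.59.
Cost at Q* = (D/Q*)S + (Q*/2)H = √(2DSH) ≈ €11,902.47.
Cost at Q = 4,700: (52,000/4,700)×196 + (4,700/2)×6.95 = €2,168.51 + €16,332.50 = €18,501.01.
Excess = €18,501.01 − €11,902.47 = €6,598.54.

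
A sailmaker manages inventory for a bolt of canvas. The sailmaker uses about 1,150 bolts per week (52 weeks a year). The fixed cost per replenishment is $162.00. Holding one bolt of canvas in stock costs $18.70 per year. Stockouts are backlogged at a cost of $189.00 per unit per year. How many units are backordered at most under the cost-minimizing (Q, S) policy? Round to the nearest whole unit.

Annual demand D = 1,150 × 52 = 59,800.
With planned backorders, Q* = √(2DS/H) · √((H+B)/B).
√(2DS/H) = √(2 × 59,800 × 162 / 18.7) = 1017.893.
√((H+B)/B) = √((18.7+189)/189) = 1.0483.
Q* ≈ 1067.062.
S* = Q* · H/(H+B) = 1067.062 × 18.7/207.7 ≈ 96.072.

S* ≈ 96 bolts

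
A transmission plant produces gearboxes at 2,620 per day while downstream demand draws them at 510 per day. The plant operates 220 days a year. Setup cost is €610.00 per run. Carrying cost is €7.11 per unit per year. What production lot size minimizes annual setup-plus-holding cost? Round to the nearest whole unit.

Q* ≈ 4,889 gearboxes

Annual demand D = 510 × 220 = 112,200.
Production build-up factor (1 − d/p) = 1 − 510/2,620 = 0.8053.
Q* = √(2DS / (H(1 − d/p))) = √(2 × 112,200 × 610 / (7.11 × 0.8053)).
= √(136,884,000 / 5.726) ≈ 4889.348.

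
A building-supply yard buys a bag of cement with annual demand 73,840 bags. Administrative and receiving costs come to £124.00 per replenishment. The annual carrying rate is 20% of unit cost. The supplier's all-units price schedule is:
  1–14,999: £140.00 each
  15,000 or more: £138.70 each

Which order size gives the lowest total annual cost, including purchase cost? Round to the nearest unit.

Q* ≈ 809 bags

Holding cost per unit per year at price C is H = 0.20·C.
Candidates are each tier's EOQ (if it falls in that tier) and each price-break quantity.
EOQ at £140.00 = 808.7 (feasible in tier 1): TC = 73,840×£140.00 + (73,840/808.7)×124 + (808.7/2)×0.20×£140.00 = £10,360,243.87.
EOQ at £138.70 = 812.5 < 15000, so use break Q=15000: TC = 73,840×£138.70 + (73,840/15000.0)×124 + (15000.0/2)×0.20×£138.70 = £10,450,268.41.
Lowest total cost is £10,360,243.87 at Q = 808.7.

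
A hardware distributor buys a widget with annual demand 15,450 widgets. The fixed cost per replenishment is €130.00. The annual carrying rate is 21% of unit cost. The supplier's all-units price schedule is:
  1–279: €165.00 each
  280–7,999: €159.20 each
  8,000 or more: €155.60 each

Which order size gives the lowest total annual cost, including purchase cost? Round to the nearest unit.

Holding cost per unit per year at price C is H = 0.21·C.
For each price level, check whether its EOQ is feasible; otherwise the best quantity at that price is the breakpoint.
Tier 1 (€165.00): EOQ = 340.5 exceeds tier's upper bound 279, so this tier is dominated.
EOQ at €159.20 = 346.6 (feasible in tier 2): TC = 15,450×€159.20 + (15,450/346.6)×130 + (346.6/2)×0.21×€159.20 = €2,471,228.63.
EOQ at €155.60 = 350.6 < 8000, so use break Q=8000: TC = 15,450×€155.60 + (15,450/8000.0)×130 + (8000.0/2)×0.21×€155.60 = €2,534,975.06.
Lowest total cost is €2,471,228.63 at Q = 346.6.

Q* ≈ 347 widgets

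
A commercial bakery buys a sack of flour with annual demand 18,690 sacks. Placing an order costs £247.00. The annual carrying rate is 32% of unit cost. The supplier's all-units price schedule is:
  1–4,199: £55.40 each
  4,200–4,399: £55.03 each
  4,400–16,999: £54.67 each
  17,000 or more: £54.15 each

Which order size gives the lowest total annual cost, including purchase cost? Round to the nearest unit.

Q* ≈ 722 sacks

Holding cost per unit per year at price C is H = 0.32·C.
Evaluate total cost at each tier's feasible EOQ or, if the EOQ is below the tier, at the tier's minimum quantity.
EOQ at £55.40 = 721.7 (feasible in tier 1): TC = 18,690×£55.40 + (18,690/721.7)×247 + (721.7/2)×0.32×£55.40 = £1,048,219.75.
EOQ at £55.03 = 724.1 < 4200, so use break Q=4200: TC = 18,690×£55.03 + (18,690/4200.0)×247 + (4200.0/2)×0.32×£55.03 = £1,066,590.01.
EOQ at £54.67 = 726.5 < 4400, so use break Q=4400: TC = 18,690×£54.67 + (18,690/4400.0)×247 + (4400.0/2)×0.32×£54.67 = £1,061,319.17.
EOQ at £54.15 = 730.0 < 17000, so use break Q=17000: TC = 18,690×£54.15 + (18,690/17000.0)×247 + (17000.0/2)×0.32×£54.15 = £1,159,623.05.
Lowest total cost is £1,048,219.75 at Q = 721.7.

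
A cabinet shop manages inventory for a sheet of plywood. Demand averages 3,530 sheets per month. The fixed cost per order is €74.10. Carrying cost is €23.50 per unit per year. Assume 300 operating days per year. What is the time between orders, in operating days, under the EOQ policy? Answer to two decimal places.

Annual demand D = 3,530 × 12 = 42,360.
Q* = √(2DS/H) = √(2 × 42,360 × 74.1 / 23.5) ≈ 516.85.
Cycle time = Q*/D × 300 = 516.85 / 42,360 × 300 ≈ 3.660 days.

T ≈ 3.66 days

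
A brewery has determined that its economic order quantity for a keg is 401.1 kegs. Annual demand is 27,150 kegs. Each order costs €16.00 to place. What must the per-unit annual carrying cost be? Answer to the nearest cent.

The basic EOQ model gives Q* = √(2DS/H); rearrange for the unknown.
From Q* = √(2DS/H): H = 2DS / Q*² = 2 × 27,150 × 16 / 401.1² = 5.4003.

H ≈ €5.40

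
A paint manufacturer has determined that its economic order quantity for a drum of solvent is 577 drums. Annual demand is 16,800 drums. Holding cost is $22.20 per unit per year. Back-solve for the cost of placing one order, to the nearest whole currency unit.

Invert the EOQ relation Q*² = 2DS/H.
From Q* = √(2DS/H): S = Q*²H / (2D) = 577² × 22.2 / (2 × 16,800) = 219.9709.

S ≈ $220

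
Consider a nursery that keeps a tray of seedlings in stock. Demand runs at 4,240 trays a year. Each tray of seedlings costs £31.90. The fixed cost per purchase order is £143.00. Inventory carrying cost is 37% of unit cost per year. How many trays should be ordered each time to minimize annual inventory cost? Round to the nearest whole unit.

Holding cost H = 0.37 × £31.90 = £11.8030 per unit per year.
EOQ = √(2DS / H) = √(2 × 4,240 × 143 / 11.803).
= √(1,212,640 / 11.803) = √102,739.9814 ≈ 320.531.

Q* ≈ 321 trays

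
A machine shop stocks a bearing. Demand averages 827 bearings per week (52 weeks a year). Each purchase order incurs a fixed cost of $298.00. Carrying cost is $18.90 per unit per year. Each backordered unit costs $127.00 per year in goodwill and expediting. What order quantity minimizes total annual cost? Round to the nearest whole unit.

Annual demand D = 827 × 52 = 43,004.
With planned backorders, Q* = √(2DS/H) · √((H+B)/B).
√(2DS/H) = √(2 × 43,004 × 298 / 18.9) = 1164.519.
√((H+B)/B) = √((18.9+127)/127) = 1.0718.
Q* ≈ 1248.166.

Q* ≈ 1,248 bearings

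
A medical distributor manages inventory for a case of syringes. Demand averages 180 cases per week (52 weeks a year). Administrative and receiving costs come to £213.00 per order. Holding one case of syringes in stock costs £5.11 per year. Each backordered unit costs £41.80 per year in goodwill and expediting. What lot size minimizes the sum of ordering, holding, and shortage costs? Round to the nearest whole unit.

Annual demand D = 180 × 52 = 9,360.
With planned backorders, Q* = √(2DS/H) · √((H+B)/B).
√(2DS/H) = √(2 × 9,360 × 213 / 5.11) = 883.349.
√((H+B)/B) = √((5.11+41.8)/41.8) = 1.0594.
Q* ≈ 935.787.

Q* ≈ 936 cases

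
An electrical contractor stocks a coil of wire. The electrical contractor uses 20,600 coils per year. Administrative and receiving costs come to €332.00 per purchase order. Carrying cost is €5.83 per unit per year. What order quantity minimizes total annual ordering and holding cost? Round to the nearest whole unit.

Q* ≈ 1,532 coils

EOQ = √(2DS / H) = √(2 × 20,600 × 332 / 5.83).
= √(13,678,400 / 5.83) = √2,346,209.2624 ≈ 1531.734.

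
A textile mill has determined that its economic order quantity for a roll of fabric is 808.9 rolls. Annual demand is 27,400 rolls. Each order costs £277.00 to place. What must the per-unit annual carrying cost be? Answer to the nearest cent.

Squaring Q* = √(2DS/H) gives Q*² = 2DS/H.
From Q* = √(2DS/H): H = 2DS / Q*² = 2 × 27,400 × 277 / 808.9² = 23.1991.

H ≈ £23.20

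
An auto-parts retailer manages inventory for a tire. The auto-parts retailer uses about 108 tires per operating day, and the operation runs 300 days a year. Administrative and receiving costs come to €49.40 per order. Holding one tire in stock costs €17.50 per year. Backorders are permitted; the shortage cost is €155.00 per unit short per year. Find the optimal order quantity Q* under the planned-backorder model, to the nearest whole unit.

Q* ≈ 451 tires

Annual demand D = 108 × 300 = 32,400.
With planned backorders, Q* = √(2DS/H) · √((H+B)/B).
√(2DS/H) = √(2 × 32,400 × 49.4 / 17.5) = 427.693.
√((H+B)/B) = √((17.5+155)/155) = 1.0549.
Q* ≈ 451.191.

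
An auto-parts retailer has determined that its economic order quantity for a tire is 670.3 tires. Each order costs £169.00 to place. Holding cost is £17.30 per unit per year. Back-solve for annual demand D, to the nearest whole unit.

D ≈ 22,997 tires per year

The basic EOQ model gives Q* = √(2DS/H); rearrange for the unknown.
From Q* = √(2DS/H): D = Q*²H / (2S) = 670.3² × 17.3 / (2 × 169) = 22996.823.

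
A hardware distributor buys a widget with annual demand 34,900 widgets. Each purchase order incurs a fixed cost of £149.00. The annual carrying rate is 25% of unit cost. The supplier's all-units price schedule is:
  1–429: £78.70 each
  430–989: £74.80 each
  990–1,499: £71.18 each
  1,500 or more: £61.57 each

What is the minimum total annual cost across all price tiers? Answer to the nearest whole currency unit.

TC* ≈ £2,163,804

Holding cost per unit per year at price C is H = 0.25·C.
Evaluate total cost at each tier's feasible EOQ or, if the EOQ is below the tier, at the tier's minimum quantity.
Tier 1 (£78.70): EOQ = 727.0 exceeds tier's upper bound 429, so this tier is dominated.
EOQ at £74.80 = 745.8 (feasible in tier 2): TC = 34,900×£74.80 + (34,900/745.8)×149 + (745.8/2)×0.25×£74.80 = £2,624,465.74.
EOQ at £71.18 = 764.5 < 990, so use break Q=990: TC = 34,900×£71.18 + (34,900/990.0)×149 + (990.0/2)×0.25×£71.18 = £2,498,243.15.
EOQ at £61.57 = 822.0 < 1500, so use break Q=1500: TC = 34,900×£61.57 + (34,900/1500.0)×149 + (1500.0/2)×0.25×£61.57 = £2,163,804.11.
Lowest total cost among the candidates is at Q = 1500.0.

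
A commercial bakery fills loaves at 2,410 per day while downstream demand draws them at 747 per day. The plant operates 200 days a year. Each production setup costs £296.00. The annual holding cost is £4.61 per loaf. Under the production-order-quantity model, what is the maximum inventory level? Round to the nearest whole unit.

I_max ≈ 3,639 loaves

Annual demand D = 747 × 200 = 149,400.
Production build-up factor (1 − d/p) = 1 − 747/2,410 = 0.6900.
Q* = √(2DS / (H(1 − d/p))) = √(2 × 149,400 × 296 / (4.61 × 0.6900)).
= √(88,444,800 / 3.1811) ≈ 5272.882.
Maximum inventory = Q*(1 − d/p) = 5272.882 × 0.6900 ≈ 3638.508.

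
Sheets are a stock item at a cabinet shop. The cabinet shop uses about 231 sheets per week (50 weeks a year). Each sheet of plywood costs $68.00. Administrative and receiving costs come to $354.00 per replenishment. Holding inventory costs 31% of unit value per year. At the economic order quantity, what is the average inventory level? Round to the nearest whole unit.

Annual demand D = 231 × 50 = 11,550.
Holding cost H = 0.31 × $68.00 = $21.0800 per unit per year.
EOQ = √(2DS/H) = √(2 × 11,550 × 354 / 21.08) ≈ 622.83.
Average inventory = Q*/2 ≈ 622.83 / 2 = 311.417.

Average inventory ≈ 311 sheets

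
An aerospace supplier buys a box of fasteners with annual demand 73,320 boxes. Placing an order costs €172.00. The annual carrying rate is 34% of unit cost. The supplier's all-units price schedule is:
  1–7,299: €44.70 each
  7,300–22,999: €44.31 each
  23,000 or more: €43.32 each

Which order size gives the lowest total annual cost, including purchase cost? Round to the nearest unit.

Q* ≈ 1,288 boxes

Holding cost per unit per year at price C is H = 0.34·C.
Candidates are each tier's EOQ (if it falls in that tier) and each price-break quantity.
EOQ at €44.70 = 1288.2 (feasible in tier 1): TC = 73,320×€44.70 + (73,320/1288.2)×172 + (1288.2/2)×0.34×€44.70 = €3,296,982.69.
EOQ at €44.31 = 1293.9 < 7300, so use break Q=7300: TC = 73,320×€44.31 + (73,320/7300.0)×172 + (7300.0/2)×0.34×€44.31 = €3,305,525.45.
EOQ at €43.32 = 1308.6 < 23000, so use break Q=23000: TC = 73,320×€43.32 + (73,320/23000.0)×172 + (23000.0/2)×0.34×€43.32 = €3,346,151.91.
Lowest total cost is €3,296,982.69 at Q = 1288.2.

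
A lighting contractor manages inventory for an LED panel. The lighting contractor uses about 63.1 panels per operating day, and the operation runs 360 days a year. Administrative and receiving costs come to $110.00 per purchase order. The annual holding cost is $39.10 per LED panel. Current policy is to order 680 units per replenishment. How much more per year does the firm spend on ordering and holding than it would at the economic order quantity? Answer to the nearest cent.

Annual demand D = 63.1 × 360 = 22,716.
EOQ = √(2DS/H) = √(2 × 22,716 × 110 / 39.1) ≈ 357.51.
Cost at Q* = (D/Q*)S + (Q*/2)H = √(2DSH) ≈ $13,978.66.
Cost at Q = 680: (22,716/680)×110 + (680/2)×39.1 = $3,674.65 + $13,294.00 = $16,968.65.
Excess = $16,968.65 − $13,978.66 = $2,989.98.

Extra cost ≈ $2,989.98 per year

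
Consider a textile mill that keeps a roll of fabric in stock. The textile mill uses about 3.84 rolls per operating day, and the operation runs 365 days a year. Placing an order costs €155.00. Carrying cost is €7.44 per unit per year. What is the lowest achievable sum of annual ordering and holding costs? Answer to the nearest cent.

TC* ≈ €1,797.96

Annual demand D = 3.84 × 365 = 1,401.6.
The optimal lot size = √(2DS/H) = √(2 × 1,401.6 × 155 / 7.44) ≈ 241.66.
At Q*, ordering cost (D/Q*)S equals holding cost (Q*/2)H, each = √(DSH/2).
Minimum total = √(2DSH) = √(2 × 1,401.6 × 155 × 7.44) ≈ 1797.957.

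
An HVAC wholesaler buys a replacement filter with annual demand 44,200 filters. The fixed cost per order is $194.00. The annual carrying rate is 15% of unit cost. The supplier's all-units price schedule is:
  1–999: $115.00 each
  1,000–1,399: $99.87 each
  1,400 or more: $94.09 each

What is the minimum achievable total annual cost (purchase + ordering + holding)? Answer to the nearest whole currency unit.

Holding cost per unit per year at price C is H = 0.15·C.
For each price level, check whether its EOQ is feasible; otherwise the best quantity at that price is the breakpoint.
EOQ at $115.00 = 997.1 (feasible in tier 1): TC = 44,200×$115.00 + (44,200/997.1)×194 + (997.1/2)×0.15×$115.00 = $5,100,199.73.
EOQ at $99.87 = 1070.0 (feasible in tier 2): TC = 44,200×$99.87 + (44,200/1070.0)×194 + (1070.0/2)×0.15×$99.87 = $4,430,282.40.
EOQ at $94.09 = 1102.3 < 1400, so use break Q=1400: TC = 44,200×$94.09 + (44,200/1400.0)×194 + (1400.0/2)×0.15×$94.09 = $4,174,782.31.
Lowest total cost among the candidates is at Q = 1400.0.

TC* ≈ $4,174,782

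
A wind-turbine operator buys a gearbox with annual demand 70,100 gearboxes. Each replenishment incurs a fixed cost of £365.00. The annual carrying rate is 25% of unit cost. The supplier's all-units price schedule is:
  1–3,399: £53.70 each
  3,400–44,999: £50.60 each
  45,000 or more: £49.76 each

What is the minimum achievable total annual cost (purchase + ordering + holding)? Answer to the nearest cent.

TC* ≈ £3,576,090.44

Holding cost per unit per year at price C is H = 0.25·C.
Candidates are each tier's EOQ (if it falls in that tier) and each price-break quantity.
EOQ at £53.70 = 1952.4 (feasible in tier 1): TC = 70,100×£53.70 + (70,100/1952.4)×365 + (1952.4/2)×0.25×£53.70 = £3,790,580.64.
EOQ at £50.60 = 2011.3 < 3400, so use break Q=3400: TC = 70,100×£50.60 + (70,100/3400.0)×365 + (3400.0/2)×0.25×£50.60 = £3,576,090.44.
EOQ at £49.76 = 2028.2 < 45000, so use break Q=45000: TC = 70,100×£49.76 + (70,100/45000.0)×365 + (45000.0/2)×0.25×£49.76 = £3,768,644.59.
Lowest total cost among the candidates is at Q = 3400.0.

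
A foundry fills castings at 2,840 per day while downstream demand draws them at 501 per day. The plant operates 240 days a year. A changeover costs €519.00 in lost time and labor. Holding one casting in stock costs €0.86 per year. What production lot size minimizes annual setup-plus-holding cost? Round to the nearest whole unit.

Q* ≈ 13,274 castings

Annual demand D = 501 × 240 = 120,240.
Production build-up factor (1 − d/p) = 1 − 501/2,840 = 0.8236.
Q* = √(2DS / (H(1 − d/p))) = √(2 × 120,240 × 519 / (0.86 × 0.8236)).
= √(124,809,120 / 0.7083) ≈ 13274.495.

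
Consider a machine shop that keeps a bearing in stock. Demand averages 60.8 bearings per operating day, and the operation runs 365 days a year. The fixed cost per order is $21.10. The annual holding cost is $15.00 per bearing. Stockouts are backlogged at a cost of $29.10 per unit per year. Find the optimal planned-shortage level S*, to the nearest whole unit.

S* ≈ 105 bearings

Annual demand D = 60.8 × 365 = 22,192.
With planned backorders, Q* = √(2DS/H) · √((H+B)/B).
√(2DS/H) = √(2 × 22,192 × 21.1 / 15) = 249.867.
√((H+B)/B) = √((15+29.1)/29.1) = 1.2310.
Q* ≈ 307.597.
S* = Q* · H/(H+B) = 307.597 × 15/44.1 ≈ 104.625.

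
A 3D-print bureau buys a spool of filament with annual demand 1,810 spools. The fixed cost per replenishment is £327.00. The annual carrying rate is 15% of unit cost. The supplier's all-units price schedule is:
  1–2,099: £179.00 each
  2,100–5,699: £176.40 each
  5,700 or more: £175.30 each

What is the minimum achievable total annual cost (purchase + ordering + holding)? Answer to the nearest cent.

Holding cost per unit per year at price C is H = 0.15·C.
Evaluate total cost at each tier's feasible EOQ or, if the EOQ is below the tier, at the tier's minimum quantity.
EOQ at £179.00 = 210.0 (feasible in tier 1): TC = 1,810×£179.00 + (1,810/210.0)×327 + (210.0/2)×0.15×£179.00 = £329,627.68.
EOQ at £176.40 = 211.5 < 2100, so use break Q=2100: TC = 1,810×£176.40 + (1,810/2100.0)×327 + (2100.0/2)×0.15×£176.40 = £347,348.84.
EOQ at £175.30 = 212.2 < 5700, so use break Q=5700: TC = 1,810×£175.30 + (1,810/5700.0)×327 + (5700.0/2)×0.15×£175.30 = £392,337.59.
Lowest total cost among the candidates is at Q = 210.0.

TC* ≈ £329,627.68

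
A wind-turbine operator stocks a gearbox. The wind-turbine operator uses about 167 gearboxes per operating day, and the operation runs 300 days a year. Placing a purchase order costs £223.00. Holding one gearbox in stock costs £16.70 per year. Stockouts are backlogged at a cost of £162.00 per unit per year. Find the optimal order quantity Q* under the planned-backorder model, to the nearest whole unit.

Annual demand D = 167 × 300 = 50,100.
With planned backorders, Q* = √(2DS/H) · √((H+B)/B).
√(2DS/H) = √(2 × 50,100 × 223 / 16.7) = 1156.719.
√((H+B)/B) = √((16.7+162)/162) = 1.0503.
Q* ≈ 1214.878.

Q* ≈ 1,215 gearboxes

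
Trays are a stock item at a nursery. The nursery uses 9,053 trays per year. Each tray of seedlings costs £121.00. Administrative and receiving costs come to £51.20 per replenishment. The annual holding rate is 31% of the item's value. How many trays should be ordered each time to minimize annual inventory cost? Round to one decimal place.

Q* ≈ 157.2 trays

Holding cost H = 0.31 × £121.00 = £37.5100 per unit per year.
EOQ = √(2DS / H) = √(2 × 9,053 × 51.2 / 37.51).
= √(927,027.2 / 37.51) = √24,714.1349 ≈ 157.207.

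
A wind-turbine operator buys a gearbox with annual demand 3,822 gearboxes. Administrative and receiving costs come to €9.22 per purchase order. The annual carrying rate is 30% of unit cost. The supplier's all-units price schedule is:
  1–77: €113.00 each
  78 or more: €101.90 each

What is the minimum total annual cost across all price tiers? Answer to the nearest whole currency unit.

Holding cost per unit per year at price C is H = 0.30·C.
For each price level, check whether its EOQ is feasible; otherwise the best quantity at that price is the breakpoint.
EOQ at €113.00 = 45.6 (feasible in tier 1): TC = 3,822×€113.00 + (3,822/45.6)×9.22 + (45.6/2)×0.30×€113.00 = €433,431.70.
EOQ at €101.90 = 48.0 < 78, so use break Q=78: TC = 3,822×€101.90 + (3,822/78.0)×9.22 + (78.0/2)×0.30×€101.90 = €391,105.81.
Lowest total cost among the candidates is at Q = 78.0.

TC* ≈ €391,106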